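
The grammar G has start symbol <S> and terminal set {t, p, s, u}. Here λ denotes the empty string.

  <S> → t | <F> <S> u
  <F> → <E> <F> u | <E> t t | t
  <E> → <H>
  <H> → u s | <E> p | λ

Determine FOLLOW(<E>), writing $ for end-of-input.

FIRST(<S>): from <S>→t we get {t}; from <S>→<F> <S> u we get {p, t, u}. So FIRST(<S>) = {p, t, u}.
FIRST(<F>): from <F>→<E> <F> u we get {p, t, u}; from <F>→<E> t t we get {p, t, u}; from <F>→t we get {t}. So FIRST(<F>) = {p, t, u}.
FIRST(<E>): from <E>→<H> we get {λ, p, u}. So FIRST(<E>) = {λ, p, u}.
FIRST(<H>): from <H>→u s we get {u}; from <H>→<E> p we get {p, u}; from <H>→λ we get {λ}. So FIRST(<H>) = {λ, p, u}.
FOLLOW(<S>) includes $ since <S> is the start symbol.
FOLLOW(<S>): in <S>→<F> <S> u, <S> is followed by u with FIRST {u}. Thus FOLLOW(<S>) = {$, u}.
FOLLOW(<F>): in <S>→<F> <S> u, <F> is followed by <S> u with FIRST {p, t, u}; in <F>→<E> <F> u, <F> is followed by u with FIRST {u}. Thus FOLLOW(<F>) = {p, t, u}.
FOLLOW(<E>): in <F>→<E> <F> u, <E> is followed by <F> u with FIRST {p, t, u}; in <F>→<E> t t, <E> is followed by t t with FIRST {t}; in <H>→<E> p, <E> is followed by p with FIRST {p}. Thus FOLLOW(<E>) = {p, t, u}.
FOLLOW(<H>): in <E>→<H>, the suffix after <H> is empty, so FOLLOW(<H>) ⊇ FOLLOW(<E>) = {p, t, u}. Thus FOLLOW(<H>) = {p, t, u}.

{p, t, u}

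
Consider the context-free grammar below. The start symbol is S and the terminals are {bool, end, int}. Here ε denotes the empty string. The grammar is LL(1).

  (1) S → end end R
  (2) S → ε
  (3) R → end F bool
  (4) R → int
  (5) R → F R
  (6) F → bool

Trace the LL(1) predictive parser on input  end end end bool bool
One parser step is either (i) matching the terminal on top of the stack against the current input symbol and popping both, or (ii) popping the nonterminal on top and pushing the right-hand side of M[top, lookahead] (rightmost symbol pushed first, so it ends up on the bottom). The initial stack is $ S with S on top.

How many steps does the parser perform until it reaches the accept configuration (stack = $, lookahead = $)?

8

     Stack         Input                    Action
  1  $ S           end end end bool bool $  expand S → end end R
  2  $ R end end   end end end bool bool $  match end
  3  $ R end       end end bool bool $      match end
  4  $ R           end bool bool $          expand R → end F bool
  5  $ bool F end  end bool bool $          match end
  6  $ bool F      bool bool $              expand F → bool
  7  $ bool bool   bool bool $              match bool
  8  $ bool        bool $                   match bool
Accept reached after 8 steps.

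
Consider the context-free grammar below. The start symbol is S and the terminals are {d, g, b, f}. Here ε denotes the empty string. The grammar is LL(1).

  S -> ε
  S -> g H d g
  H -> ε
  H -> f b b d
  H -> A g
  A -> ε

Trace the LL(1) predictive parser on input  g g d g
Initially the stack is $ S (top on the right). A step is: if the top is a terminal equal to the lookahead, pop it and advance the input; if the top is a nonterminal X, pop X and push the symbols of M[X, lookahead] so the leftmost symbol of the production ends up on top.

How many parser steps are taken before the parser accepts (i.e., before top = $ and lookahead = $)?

7

     Stack      Input      Action
  1  $ S        g g d g $  expand S -> g H d g
  2  $ g d H g  g g d g $  match g
  3  $ g d H    g d g $    expand H -> A g
  4  $ g d g A  g d g $    expand A -> ε
  5  $ g d g    g d g $    match g
  6  $ g d      d g $      match d
  7  $ g        g $        match g
Accept reached after 7 steps.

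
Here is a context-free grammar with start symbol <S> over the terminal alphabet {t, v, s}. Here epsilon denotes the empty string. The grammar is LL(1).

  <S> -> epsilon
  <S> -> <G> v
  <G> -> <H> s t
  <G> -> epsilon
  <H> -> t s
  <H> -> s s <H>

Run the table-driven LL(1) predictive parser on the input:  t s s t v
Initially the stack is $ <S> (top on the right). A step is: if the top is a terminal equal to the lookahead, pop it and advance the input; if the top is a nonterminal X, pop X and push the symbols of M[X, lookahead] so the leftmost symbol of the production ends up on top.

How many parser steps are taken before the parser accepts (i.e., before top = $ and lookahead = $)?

     Stack        Input        Action
  1  $ <S>        t s s t v $  expand <S> -> <G> v
  2  $ v <G>      t s s t v $  expand <G> -> <H> s t
  3  $ v t s <H>  t s s t v $  expand <H> -> t s
  4  $ v t s s t  t s s t v $  match t
  5  $ v t s s    s s t v $    match s
  6  $ v t s      s t v $      match s
  7  $ v t        t v $        match t
  8  $ v          v $          match v
Accept reached after 8 steps.

8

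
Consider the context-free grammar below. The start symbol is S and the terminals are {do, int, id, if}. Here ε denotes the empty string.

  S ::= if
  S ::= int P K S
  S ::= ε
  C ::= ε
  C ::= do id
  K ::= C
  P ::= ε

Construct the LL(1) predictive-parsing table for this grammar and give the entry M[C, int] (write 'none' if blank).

C ::= ε

FIRST(S) = {ε, if, int}
FIRST(C) = {ε, do}
FIRST(P) = {ε}
FIRST(K) = {ε, do}  (via C)
FOLLOW(S) includes $ since S is the start symbol.
FOLLOW(K): in S::=int P K S, K is followed by S with FIRST {ε, if, int}; in S::=int P K S, the suffix after K is nullable, so FOLLOW(K) ⊇ FOLLOW(S) = {$}. Thus FOLLOW(K) = {$, if, int}.
FOLLOW(C): in K::=C, the suffix after C is empty, so FOLLOW(C) ⊇ FOLLOW(K) = {$, if, int}. Thus FOLLOW(C) = {$, if, int}.
For C ::= ε: FIRST(ε) = {ε}, so it goes in M[C, t] for t ∈ {}; since ε ∈ FIRST, also for every t ∈ FOLLOW(C) = {$, if, int}.
For C ::= do id: FIRST(do id) = {do}, so it goes in M[C, t] for t ∈ {do}.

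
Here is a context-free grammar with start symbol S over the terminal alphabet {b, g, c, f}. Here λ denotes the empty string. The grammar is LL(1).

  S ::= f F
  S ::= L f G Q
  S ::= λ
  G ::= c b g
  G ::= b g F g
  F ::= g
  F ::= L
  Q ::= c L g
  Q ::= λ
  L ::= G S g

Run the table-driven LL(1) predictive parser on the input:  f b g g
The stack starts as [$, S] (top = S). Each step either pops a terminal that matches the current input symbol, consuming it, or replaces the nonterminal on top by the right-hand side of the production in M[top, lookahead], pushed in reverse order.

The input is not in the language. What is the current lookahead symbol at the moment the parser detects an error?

$

step 1: stack=$ S  input=f b g g $  — expand S ::= f F
step 2: stack=$ F f  input=f b g g $  — match f
step 3: stack=$ F  input=b g g $  — expand F ::= L
step 4: stack=$ L  input=b g g $  — expand L ::= G S g
step 5: stack=$ g S G  input=b g g $  — expand G ::= b g F g
step 6: stack=$ g S g F g b  input=b g g $  — match b
step 7: stack=$ g S g F g  input=g g $  — match g
step 8: stack=$ g S g F  input=g $  — expand F ::= g
step 9: stack=$ g S g g  input=g $  — match g
step 10: stack=$ g S g  input=$  — error: top is terminal g but lookahead is $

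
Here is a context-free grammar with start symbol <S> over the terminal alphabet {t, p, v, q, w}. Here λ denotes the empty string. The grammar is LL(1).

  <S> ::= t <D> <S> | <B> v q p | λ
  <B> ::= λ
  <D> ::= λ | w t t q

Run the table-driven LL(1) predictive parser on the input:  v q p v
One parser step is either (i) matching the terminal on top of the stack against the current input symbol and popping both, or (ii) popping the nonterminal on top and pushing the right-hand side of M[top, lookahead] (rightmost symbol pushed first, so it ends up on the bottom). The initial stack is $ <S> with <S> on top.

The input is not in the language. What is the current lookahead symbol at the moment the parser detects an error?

v

     Stack        Input      Action
  1  $ <S>        v q p v $  expand <S> ::= <B> v q p
  2  $ p q v <B>  v q p v $  expand <B> ::= λ
  3  $ p q v      v q p v $  match v
  4  $ p q        q p v $    match q
  5  $ p          p v $      match p
  6  $            v $        error: stack empty but input remains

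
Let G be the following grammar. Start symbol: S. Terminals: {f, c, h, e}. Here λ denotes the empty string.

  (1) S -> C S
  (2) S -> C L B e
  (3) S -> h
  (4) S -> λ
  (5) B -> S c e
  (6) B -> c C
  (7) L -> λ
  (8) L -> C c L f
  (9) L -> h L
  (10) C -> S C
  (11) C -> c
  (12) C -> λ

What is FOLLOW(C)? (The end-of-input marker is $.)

FIRST(S) = {λ, c, h}  (via C S, C L B e)
FIRST(B) = {c, h}  (via S c e)
FIRST(C) = {λ, c, h}  (via S C)
FIRST(L) = {λ, c, h}  (via C c L f)
FOLLOW(S) includes $ since S is the start symbol.
FOLLOW(B): in S->C L B e, B is followed by e with FIRST {e}. Thus FOLLOW(B) = {e}.
FOLLOW(L): in S->C L B e, L is followed by B e with FIRST {c, h}; in L->C c L f, L is followed by f with FIRST {f}; in L->h L, the suffix after L is empty (adds nothing new). Thus FOLLOW(L) = {c, f, h}.
FOLLOW(S): in S->C S, the suffix after S is empty (adds nothing new); in B->S c e, S is followed by c e with FIRST {c}; in C->S C, S is followed by C with FIRST {λ, c, h}; in C->S C, the suffix after S is nullable, so FOLLOW(S) ⊇ FOLLOW(C) = {$, c, e, h}. Thus FOLLOW(S) = {$, c, e, h}.
FOLLOW(C): in S->C S, C is followed by S with FIRST {λ, c, h}; in S->C S, the suffix after C is nullable, so FOLLOW(C) ⊇ FOLLOW(S) = {$, c, e, h}; in S->C L B e, C is followed by L B e with FIRST {c, h}; in B->c C, the suffix after C is empty, so FOLLOW(C) ⊇ FOLLOW(B) = {e}; in L->C c L f, C is followed by c L f with FIRST {c}; in C->S C, the suffix after C is empty (adds nothing new). Thus FOLLOW(C) = {$, c, e, h}.

{$, c, e, h}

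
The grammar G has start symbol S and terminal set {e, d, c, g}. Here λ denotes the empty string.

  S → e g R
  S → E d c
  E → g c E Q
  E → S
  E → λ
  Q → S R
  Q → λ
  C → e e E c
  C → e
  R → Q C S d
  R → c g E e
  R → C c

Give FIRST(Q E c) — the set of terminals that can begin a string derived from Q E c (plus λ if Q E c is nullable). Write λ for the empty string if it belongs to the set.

{c, d, e, g}

FIRST(C): from C→e e E c we get {e}; from C→e we get {e}. So FIRST(C) = {e}.
FIRST(S): from S→e g R we get {e}; from S→E d c we get {d, e, g}. So FIRST(S) = {d, e, g}.
FIRST(E): from E→g c E Q we get {g}; from E→S we get {d, e, g}; from E→λ we get {λ}. So FIRST(E) = {λ, d, e, g}.
FIRST(Q): from Q→S R we get {d, e, g}; from Q→λ we get {λ}. So FIRST(Q) = {λ, d, e, g}.
FIRST(R): from R→Q C S d we get {d, e, g}; from R→c g E e we get {c}; from R→C c we get {e}. So FIRST(R) = {c, d, e, g}.
FIRST(Q E c): take FIRST of each symbol in turn, carrying on past any symbol whose FIRST contains λ; result {c, d, e, g}.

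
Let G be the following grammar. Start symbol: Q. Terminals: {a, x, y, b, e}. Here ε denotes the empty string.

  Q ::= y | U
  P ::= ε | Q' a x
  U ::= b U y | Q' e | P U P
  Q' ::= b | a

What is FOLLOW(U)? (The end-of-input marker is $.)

{$, a, b, y}

FIRST(Q'): from Q'::=b we get {b}; from Q'::=a we get {a}. So FIRST(Q') = {a, b}.
FIRST(P): from P::=ε we get {ε}; from P::=Q' a x we get {a, b}. So FIRST(P) = {ε, a, b}.
FIRST(U): from U::=b U y we get {b}; from U::=Q' e we get {a, b}; from U::=P U P we get {a, b}. So FIRST(U) = {a, b}.
FIRST(Q): from Q::=y we get {y}; from Q::=U we get {a, b}. So FIRST(Q) = {a, b, y}.
FOLLOW(Q) includes $ since Q is the start symbol.
FOLLOW(Q): Q appears on no right-hand side. Thus FOLLOW(Q) = {$}.
FOLLOW(U): in Q::=U, the suffix after U is empty, so FOLLOW(U) ⊇ FOLLOW(Q) = {$}; in U::=b U y, U is followed by y with FIRST {y}; in U::=P U P, U is followed by P with FIRST {ε, a, b}; in U::=P U P, the suffix after U is nullable (adds nothing new). Thus FOLLOW(U) = {$, a, b, y}.
FOLLOW(P): in U::=P U P (occurrence 1), P is followed by U P with FIRST {a, b}; in U::=P U P (occurrence 2), the suffix after P is empty, so FOLLOW(P) ⊇ FOLLOW(U) = {$, a, b, y}. Thus FOLLOW(P) = {$, a, b, y}.
FOLLOW(Q'): in P::=Q' a x, Q' is followed by a x with FIRST {a}; in U::=Q' e, Q' is followed by e with FIRST {e}. Thus FOLLOW(Q') = {a, e}.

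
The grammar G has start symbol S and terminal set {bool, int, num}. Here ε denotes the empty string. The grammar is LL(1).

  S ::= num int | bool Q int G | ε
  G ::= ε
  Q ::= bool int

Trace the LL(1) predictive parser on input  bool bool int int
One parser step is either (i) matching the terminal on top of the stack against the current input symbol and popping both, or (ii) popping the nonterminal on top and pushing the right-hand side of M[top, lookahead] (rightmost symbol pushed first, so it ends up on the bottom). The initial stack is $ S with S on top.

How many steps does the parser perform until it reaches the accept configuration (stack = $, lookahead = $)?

7

     Stack             Input                Action
  1  $ S               bool bool int int $  expand S ::= bool Q int G
  2  $ G int Q bool    bool bool int int $  match bool
  3  $ G int Q         bool int int $       expand Q ::= bool int
  4  $ G int int bool  bool int int $       match bool
  5  $ G int int       int int $            match int
  6  $ G int           int $                match int
  7  $ G               $                    expand G ::= ε
Accept reached after 7 steps.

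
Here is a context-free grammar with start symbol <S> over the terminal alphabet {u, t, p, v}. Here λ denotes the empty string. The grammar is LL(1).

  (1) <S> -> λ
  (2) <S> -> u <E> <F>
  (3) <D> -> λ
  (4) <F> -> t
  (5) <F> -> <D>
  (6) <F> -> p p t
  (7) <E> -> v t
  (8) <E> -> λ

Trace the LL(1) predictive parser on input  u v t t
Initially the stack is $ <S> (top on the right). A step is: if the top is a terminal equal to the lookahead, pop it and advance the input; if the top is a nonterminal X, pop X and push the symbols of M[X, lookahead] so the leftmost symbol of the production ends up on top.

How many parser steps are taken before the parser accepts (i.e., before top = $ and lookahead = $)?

7

step 1: stack=$ <S>  input=u v t t $  — expand <S> -> u <E> <F>
step 2: stack=$ <F> <E> u  input=u v t t $  — match u
step 3: stack=$ <F> <E>  input=v t t $  — expand <E> -> v t
step 4: stack=$ <F> t v  input=v t t $  — match v
step 5: stack=$ <F> t  input=t t $  — match t
step 6: stack=$ <F>  input=t $  — expand <F> -> t
step 7: stack=$ t  input=t $  — match t
Accept reached after 7 steps.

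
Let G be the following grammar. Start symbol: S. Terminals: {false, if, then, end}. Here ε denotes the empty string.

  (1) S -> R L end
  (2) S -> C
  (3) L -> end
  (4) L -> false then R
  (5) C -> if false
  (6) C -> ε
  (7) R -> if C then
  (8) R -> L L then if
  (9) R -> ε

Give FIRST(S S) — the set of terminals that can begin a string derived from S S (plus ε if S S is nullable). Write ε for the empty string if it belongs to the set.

FIRST(L): from L->end we get {end}; from L->false then R we get {false}. So FIRST(L) = {end, false}.
FIRST(C): from C->if false we get {if}; from C->ε we get {ε}. So FIRST(C) = {ε, if}.
FIRST(R): from R->if C then we get {if}; from R->L L then if we get {end, false}; from R->ε we get {ε}. So FIRST(R) = {ε, end, false, if}.
FIRST(S): from S->R L end we get {end, false, if}; from S->C we get {ε, if}. So FIRST(S) = {ε, end, false, if}.
FIRST(S S): take FIRST of each symbol in turn, carrying on past any symbol whose FIRST contains ε; result {ε, end, false, if}.

{ε, end, false, if}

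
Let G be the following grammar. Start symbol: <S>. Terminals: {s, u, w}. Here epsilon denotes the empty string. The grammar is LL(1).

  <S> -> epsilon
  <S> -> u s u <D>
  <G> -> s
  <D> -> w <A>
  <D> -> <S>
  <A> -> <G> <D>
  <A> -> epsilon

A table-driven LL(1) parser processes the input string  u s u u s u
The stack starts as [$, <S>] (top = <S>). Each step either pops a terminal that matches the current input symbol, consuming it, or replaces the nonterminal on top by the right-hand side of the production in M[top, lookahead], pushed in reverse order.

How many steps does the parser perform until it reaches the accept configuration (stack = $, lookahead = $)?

step 1: stack=$ <S>  input=u s u u s u $  — expand <S> -> u s u <D>
step 2: stack=$ <D> u s u  input=u s u u s u $  — match u
step 3: stack=$ <D> u s  input=s u u s u $  — match s
step 4: stack=$ <D> u  input=u u s u $  — match u
step 5: stack=$ <D>  input=u s u $  — expand <D> -> <S>
step 6: stack=$ <S>  input=u s u $  — expand <S> -> u s u <D>
step 7: stack=$ <D> u s u  input=u s u $  — match u
step 8: stack=$ <D> u s  input=s u $  — match s
step 9: stack=$ <D> u  input=u $  — match u
step 10: stack=$ <D>  input=$  — expand <D> -> <S>
step 11: stack=$ <S>  input=$  — expand <S> -> epsilon
Accept reached after 11 steps.

11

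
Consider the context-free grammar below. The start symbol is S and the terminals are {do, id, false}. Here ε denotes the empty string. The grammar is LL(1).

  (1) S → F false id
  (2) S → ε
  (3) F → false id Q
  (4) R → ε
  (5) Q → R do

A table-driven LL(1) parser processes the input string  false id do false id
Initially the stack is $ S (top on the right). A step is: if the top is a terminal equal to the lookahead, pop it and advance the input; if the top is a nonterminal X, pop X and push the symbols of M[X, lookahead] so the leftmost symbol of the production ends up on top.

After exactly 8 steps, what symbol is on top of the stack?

id

step 1: stack=$ S  input=false id do false id $  — expand S → F false id
step 2: stack=$ id false F  input=false id do false id $  — expand F → false id Q
step 3: stack=$ id false Q id false  input=false id do false id $  — match false
step 4: stack=$ id false Q id  input=id do false id $  — match id
step 5: stack=$ id false Q  input=do false id $  — expand Q → R do
step 6: stack=$ id false do R  input=do false id $  — expand R → ε
step 7: stack=$ id false do  input=do false id $  — match do
step 8: stack=$ id false  input=false id $  — match false
Stack after step 8: $ id (top = id).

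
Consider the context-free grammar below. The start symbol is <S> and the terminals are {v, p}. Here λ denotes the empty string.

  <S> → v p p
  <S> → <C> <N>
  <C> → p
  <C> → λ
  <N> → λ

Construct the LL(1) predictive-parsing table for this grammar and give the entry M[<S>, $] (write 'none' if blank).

FIRST(<C>) = {λ, p}
FIRST(<N>) = {λ}
FIRST(<S>) = {λ, p, v}  (via <C> <N>)
FOLLOW(<S>) includes $ since <S> is the start symbol.
FOLLOW(<S>): <S> appears on no right-hand side. Thus FOLLOW(<S>) = {$}.
For <S> → v p p: FIRST(v p p) = {v}, so it goes in M[<S>, t] for t ∈ {v}.
For <S> → <C> <N>: FIRST(<C> <N>) = {λ, p}, so it goes in M[<S>, t] for t ∈ {p}; since λ ∈ FIRST, also for every t ∈ FOLLOW(<S>) = {$}.

<S> → <C> <N>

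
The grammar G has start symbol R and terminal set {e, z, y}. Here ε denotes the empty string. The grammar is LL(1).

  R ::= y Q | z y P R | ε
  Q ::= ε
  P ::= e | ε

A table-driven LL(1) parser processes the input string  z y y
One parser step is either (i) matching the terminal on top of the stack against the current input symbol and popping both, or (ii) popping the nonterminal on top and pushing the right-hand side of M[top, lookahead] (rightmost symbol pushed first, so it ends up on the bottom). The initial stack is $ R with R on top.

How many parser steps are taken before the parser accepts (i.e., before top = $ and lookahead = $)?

     Stack      Input    Action
  1  $ R        z y y $  expand R ::= z y P R
  2  $ R P y z  z y y $  match z
  3  $ R P y    y y $    match y
  4  $ R P      y $      expand P ::= ε
  5  $ R        y $      expand R ::= y Q
  6  $ Q y      y $      match y
  7  $ Q        $        expand Q ::= ε
Accept reached after 7 steps.

7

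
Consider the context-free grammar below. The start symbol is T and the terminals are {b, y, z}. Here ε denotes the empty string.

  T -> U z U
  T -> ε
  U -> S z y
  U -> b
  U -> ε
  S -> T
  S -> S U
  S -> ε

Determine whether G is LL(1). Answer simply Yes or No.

No

FIRST(T) = {ε, b, z}
FIRST(U) = {ε, b, z}
FIRST(S) = {ε, b, z}
FOLLOW(T) = {$, b, z}
FOLLOW(U) = {$, b, z}
FOLLOW(S) = {b, z}
Cell M[S, b] receives both S -> T and S -> S U and S -> ε — the grammar is not LL(1).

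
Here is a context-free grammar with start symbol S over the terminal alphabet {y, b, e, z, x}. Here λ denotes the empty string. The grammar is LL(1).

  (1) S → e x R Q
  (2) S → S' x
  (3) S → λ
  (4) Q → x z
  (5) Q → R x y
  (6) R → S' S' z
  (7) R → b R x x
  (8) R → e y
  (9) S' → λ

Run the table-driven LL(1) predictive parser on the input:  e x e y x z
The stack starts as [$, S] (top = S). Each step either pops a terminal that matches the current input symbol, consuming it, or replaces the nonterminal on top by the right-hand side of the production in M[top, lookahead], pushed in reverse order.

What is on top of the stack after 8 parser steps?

step 1: stack=$ S  input=e x e y x z $  — expand S → e x R Q
step 2: stack=$ Q R x e  input=e x e y x z $  — match e
step 3: stack=$ Q R x  input=x e y x z $  — match x
step 4: stack=$ Q R  input=e y x z $  — expand R → e y
step 5: stack=$ Q y e  input=e y x z $  — match e
step 6: stack=$ Q y  input=y x z $  — match y
step 7: stack=$ Q  input=x z $  — expand Q → x z
step 8: stack=$ z x  input=x z $  — match x
Stack after step 8: $ z (top = z).

z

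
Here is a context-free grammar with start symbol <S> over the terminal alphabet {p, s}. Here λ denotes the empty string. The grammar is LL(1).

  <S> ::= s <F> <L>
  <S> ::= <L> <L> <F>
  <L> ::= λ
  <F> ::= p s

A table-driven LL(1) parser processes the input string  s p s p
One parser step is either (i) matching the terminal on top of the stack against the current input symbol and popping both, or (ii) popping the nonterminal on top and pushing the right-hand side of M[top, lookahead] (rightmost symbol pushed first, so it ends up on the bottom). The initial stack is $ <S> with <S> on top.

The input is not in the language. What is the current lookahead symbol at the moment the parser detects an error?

     Stack        Input      Action
  1  $ <S>        s p s p $  expand <S> ::= s <F> <L>
  2  $ <L> <F> s  s p s p $  match s
  3  $ <L> <F>    p s p $    expand <F> ::= p s
  4  $ <L> s p    p s p $    match p
  5  $ <L> s      s p $      match s
  6  $ <L>        p $        expand <L> ::= λ
  7  $            p $        error: stack empty but input remains

p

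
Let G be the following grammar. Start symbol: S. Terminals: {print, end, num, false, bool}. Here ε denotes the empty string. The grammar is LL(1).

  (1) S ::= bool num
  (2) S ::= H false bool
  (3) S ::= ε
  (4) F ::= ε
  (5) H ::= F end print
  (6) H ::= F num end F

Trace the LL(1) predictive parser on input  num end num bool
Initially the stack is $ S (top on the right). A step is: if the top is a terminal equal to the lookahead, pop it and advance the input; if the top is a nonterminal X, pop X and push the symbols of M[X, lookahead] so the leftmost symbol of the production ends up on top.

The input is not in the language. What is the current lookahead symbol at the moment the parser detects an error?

step 1: stack=$ S  input=num end num bool $  — expand S ::= H false bool
step 2: stack=$ bool false H  input=num end num bool $  — expand H ::= F num end F
step 3: stack=$ bool false F end num F  input=num end num bool $  — expand F ::= ε
step 4: stack=$ bool false F end num  input=num end num bool $  — match num
step 5: stack=$ bool false F end  input=end num bool $  — match end
step 6: stack=$ bool false F  input=num bool $  — expand F ::= ε
step 7: stack=$ bool false  input=num bool $  — error: top is terminal false but lookahead is num

num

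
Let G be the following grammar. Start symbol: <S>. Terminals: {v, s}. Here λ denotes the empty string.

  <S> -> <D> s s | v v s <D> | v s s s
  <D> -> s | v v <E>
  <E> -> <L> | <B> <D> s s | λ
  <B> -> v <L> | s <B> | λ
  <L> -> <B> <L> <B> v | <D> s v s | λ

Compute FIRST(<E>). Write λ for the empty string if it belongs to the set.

{λ, s, v}

FIRST(<D>) = {s, v}
FIRST(<B>) = {λ, s, v}
FIRST(<S>) = {s, v}  (via <D> s s)
FIRST(<L>) = {λ, s, v}  (via <B> <L> <B> v, <D> s v s)
FIRST(<E>) = {λ, s, v}  (via <L>, <B> <D> s s)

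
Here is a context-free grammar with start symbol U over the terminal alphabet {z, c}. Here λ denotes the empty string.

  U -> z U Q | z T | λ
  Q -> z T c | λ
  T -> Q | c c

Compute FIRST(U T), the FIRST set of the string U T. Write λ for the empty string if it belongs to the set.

FIRST(U): from U->z U Q we get {z}; from U->z T we get {z}; from U->λ we get {λ}. So FIRST(U) = {λ, z}.
FIRST(Q): from Q->z T c we get {z}; from Q->λ we get {λ}. So FIRST(Q) = {λ, z}.
FIRST(T): from T->Q we get {λ, z}; from T->c c we get {c}. So FIRST(T) = {λ, c, z}.
FIRST(U T): take FIRST of each symbol in turn, carrying on past any symbol whose FIRST contains λ; result {λ, c, z}.

{λ, c, z}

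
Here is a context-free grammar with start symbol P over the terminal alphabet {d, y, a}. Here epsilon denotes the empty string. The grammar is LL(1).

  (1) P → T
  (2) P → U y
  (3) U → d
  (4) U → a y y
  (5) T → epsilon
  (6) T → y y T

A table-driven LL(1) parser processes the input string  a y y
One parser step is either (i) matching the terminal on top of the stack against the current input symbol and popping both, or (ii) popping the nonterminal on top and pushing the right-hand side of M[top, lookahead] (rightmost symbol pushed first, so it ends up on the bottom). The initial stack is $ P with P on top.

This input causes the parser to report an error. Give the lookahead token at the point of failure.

step 1: stack=$ P  input=a y y $  — expand P → U y
step 2: stack=$ y U  input=a y y $  — expand U → a y y
step 3: stack=$ y y y a  input=a y y $  — match a
step 4: stack=$ y y y  input=y y $  — match y
step 5: stack=$ y y  input=y $  — match y
step 6: stack=$ y  input=$  — error: top is terminal y but lookahead is $

$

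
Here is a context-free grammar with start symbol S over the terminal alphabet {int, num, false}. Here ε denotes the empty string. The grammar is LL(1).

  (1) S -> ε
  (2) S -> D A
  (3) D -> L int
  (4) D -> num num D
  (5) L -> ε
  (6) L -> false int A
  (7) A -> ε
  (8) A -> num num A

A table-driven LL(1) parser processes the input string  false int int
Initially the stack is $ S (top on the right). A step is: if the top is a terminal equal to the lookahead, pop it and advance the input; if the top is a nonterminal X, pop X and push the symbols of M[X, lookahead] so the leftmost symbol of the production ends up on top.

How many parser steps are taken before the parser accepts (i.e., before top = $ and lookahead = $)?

     Stack                Input            Action
  1  $ S                  false int int $  expand S -> D A
  2  $ A D                false int int $  expand D -> L int
  3  $ A int L            false int int $  expand L -> false int A
  4  $ A int A int false  false int int $  match false
  5  $ A int A int        int int $        match int
  6  $ A int A            int $            expand A -> ε
  7  $ A int              int $            match int
  8  $ A                  $                expand A -> ε
Accept reached after 8 steps.

8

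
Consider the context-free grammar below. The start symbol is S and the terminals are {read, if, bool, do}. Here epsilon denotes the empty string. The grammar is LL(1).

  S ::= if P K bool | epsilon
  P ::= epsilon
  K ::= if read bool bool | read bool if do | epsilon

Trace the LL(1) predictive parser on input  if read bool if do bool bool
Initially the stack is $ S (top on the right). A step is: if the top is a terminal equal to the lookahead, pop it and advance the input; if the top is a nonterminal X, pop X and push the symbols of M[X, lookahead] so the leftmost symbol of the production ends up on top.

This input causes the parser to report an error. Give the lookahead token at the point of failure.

      Stack                   Input                           Action
   1  $ S                     if read bool if do bool bool $  expand S ::= if P K bool
   2  $ bool K P if           if read bool if do bool bool $  match if
   3  $ bool K P              read bool if do bool bool $     expand P ::= epsilon
   4  $ bool K                read bool if do bool bool $     expand K ::= read bool if do
   5  $ bool do if bool read  read bool if do bool bool $     match read
   6  $ bool do if bool       bool if do bool bool $          match bool
   7  $ bool do if            if do bool bool $               match if
   8  $ bool do               do bool bool $                  match do
   9  $ bool                  bool bool $                     match bool
  10  $                       bool $                          error: stack empty but input remains

bool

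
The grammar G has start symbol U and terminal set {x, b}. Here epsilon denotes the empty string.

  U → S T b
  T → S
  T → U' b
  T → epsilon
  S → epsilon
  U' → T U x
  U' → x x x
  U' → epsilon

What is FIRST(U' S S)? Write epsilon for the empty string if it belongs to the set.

{epsilon, b, x}

FIRST(S): from S→epsilon we get {epsilon}. So FIRST(S) = {epsilon}.
FIRST(U): from U→S T b we get {b, x}. So FIRST(U) = {b, x}.
FIRST(T): from T→S we get {epsilon}; from T→U' b we get {b, x}; from T→epsilon we get {epsilon}. So FIRST(T) = {epsilon, b, x}.
FIRST(U'): from U'→T U x we get {b, x}; from U'→x x x we get {x}; from U'→epsilon we get {epsilon}. So FIRST(U') = {epsilon, b, x}.
FIRST(U' S S): take FIRST of each symbol in turn, carrying on past any symbol whose FIRST contains epsilon; result {epsilon, b, x}.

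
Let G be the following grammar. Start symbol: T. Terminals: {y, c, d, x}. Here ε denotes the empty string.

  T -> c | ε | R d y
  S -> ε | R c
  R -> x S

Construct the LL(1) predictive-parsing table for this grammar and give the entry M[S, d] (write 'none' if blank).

S -> ε

FIRST(R): from R->x S we get {x}. So FIRST(R) = {x}.
FIRST(T): from T->c we get {c}; from T->ε we get {ε}; from T->R d y we get {x}. So FIRST(T) = {ε, c, x}.
FIRST(S): from S->ε we get {ε}; from S->R c we get {x}. So FIRST(S) = {ε, x}.
FOLLOW(T) includes $ since T is the start symbol.
FOLLOW(R): in T->R d y, R is followed by d y with FIRST {d}; in S->R c, R is followed by c with FIRST {c}. Thus FOLLOW(R) = {c, d}.
FOLLOW(S): in R->x S, the suffix after S is empty, so FOLLOW(S) ⊇ FOLLOW(R) = {c, d}. Thus FOLLOW(S) = {c, d}.
For S -> ε: FIRST(ε) = {ε}, so it goes in M[S, t] for t ∈ {}; since ε ∈ FIRST, also for every t ∈ FOLLOW(S) = {c, d}.
For S -> R c: FIRST(R c) = {x}, so it goes in M[S, t] for t ∈ {x}.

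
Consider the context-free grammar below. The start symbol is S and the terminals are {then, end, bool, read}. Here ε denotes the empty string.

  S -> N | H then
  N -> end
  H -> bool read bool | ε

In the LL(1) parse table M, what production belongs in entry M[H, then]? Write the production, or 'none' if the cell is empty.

FIRST(N) = {end}
FIRST(H) = {ε, bool}
FIRST(S) = {bool, end, then}  (via N, H then)
FOLLOW(S) includes $ since S is the start symbol.
FOLLOW(H): in S->H then, H is followed by then with FIRST {then}. Thus FOLLOW(H) = {then}.
For H -> bool read bool: FIRST(bool read bool) = {bool}, so it goes in M[H, t] for t ∈ {bool}.
For H -> ε: FIRST(ε) = {ε}, so it goes in M[H, t] for t ∈ {}; since ε ∈ FIRST, also for every t ∈ FOLLOW(H) = {then}.

H -> ε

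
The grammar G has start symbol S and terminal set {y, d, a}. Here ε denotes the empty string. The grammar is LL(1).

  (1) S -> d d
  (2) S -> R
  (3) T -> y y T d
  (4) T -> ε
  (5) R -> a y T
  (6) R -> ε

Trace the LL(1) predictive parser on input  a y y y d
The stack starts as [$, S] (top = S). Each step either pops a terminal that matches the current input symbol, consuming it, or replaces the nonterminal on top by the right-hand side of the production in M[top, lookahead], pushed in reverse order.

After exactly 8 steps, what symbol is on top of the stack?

d

step 1: stack=$ S  input=a y y y d $  — expand S -> R
step 2: stack=$ R  input=a y y y d $  — expand R -> a y T
step 3: stack=$ T y a  input=a y y y d $  — match a
step 4: stack=$ T y  input=y y y d $  — match y
step 5: stack=$ T  input=y y d $  — expand T -> y y T d
step 6: stack=$ d T y y  input=y y d $  — match y
step 7: stack=$ d T y  input=y d $  — match y
step 8: stack=$ d T  input=d $  — expand T -> ε
Stack after step 8: $ d (top = d).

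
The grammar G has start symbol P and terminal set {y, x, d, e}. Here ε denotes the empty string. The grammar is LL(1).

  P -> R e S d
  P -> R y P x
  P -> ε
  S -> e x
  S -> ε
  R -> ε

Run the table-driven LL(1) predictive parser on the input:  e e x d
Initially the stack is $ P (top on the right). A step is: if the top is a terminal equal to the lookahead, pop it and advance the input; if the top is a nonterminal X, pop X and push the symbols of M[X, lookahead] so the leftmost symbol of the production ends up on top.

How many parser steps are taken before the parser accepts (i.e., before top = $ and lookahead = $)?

step 1: stack=$ P  input=e e x d $  — expand P -> R e S d
step 2: stack=$ d S e R  input=e e x d $  — expand R -> ε
step 3: stack=$ d S e  input=e e x d $  — match e
step 4: stack=$ d S  input=e x d $  — expand S -> e x
step 5: stack=$ d x e  input=e x d $  — match e
step 6: stack=$ d x  input=x d $  — match x
step 7: stack=$ d  input=d $  — match d
Accept reached after 7 steps.

7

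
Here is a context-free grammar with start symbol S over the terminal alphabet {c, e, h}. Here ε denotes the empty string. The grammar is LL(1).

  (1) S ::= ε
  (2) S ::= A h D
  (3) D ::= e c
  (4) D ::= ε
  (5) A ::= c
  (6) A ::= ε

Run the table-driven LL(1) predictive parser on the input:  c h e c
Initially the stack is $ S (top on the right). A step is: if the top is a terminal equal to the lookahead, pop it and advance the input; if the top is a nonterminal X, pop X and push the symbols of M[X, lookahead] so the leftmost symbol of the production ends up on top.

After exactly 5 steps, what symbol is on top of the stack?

e

     Stack    Input      Action
  1  $ S      c h e c $  expand S ::= A h D
  2  $ D h A  c h e c $  expand A ::= c
  3  $ D h c  c h e c $  match c
  4  $ D h    h e c $    match h
  5  $ D      e c $      expand D ::= e c
Stack after step 5: $ c e (top = e).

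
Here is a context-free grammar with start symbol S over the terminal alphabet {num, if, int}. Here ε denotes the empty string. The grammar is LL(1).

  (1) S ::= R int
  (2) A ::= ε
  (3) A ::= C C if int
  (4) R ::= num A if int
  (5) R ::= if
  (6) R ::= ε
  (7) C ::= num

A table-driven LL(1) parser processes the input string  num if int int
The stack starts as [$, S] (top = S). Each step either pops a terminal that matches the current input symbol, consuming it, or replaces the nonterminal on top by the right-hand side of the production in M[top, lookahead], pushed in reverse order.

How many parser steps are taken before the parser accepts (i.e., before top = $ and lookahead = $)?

7

     Stack               Input             Action
  1  $ S                 num if int int $  expand S ::= R int
  2  $ int R             num if int int $  expand R ::= num A if int
  3  $ int int if A num  num if int int $  match num
  4  $ int int if A      if int int $      expand A ::= ε
  5  $ int int if        if int int $      match if
  6  $ int int           int int $         match int
  7  $ int               int $             match int
Accept reached after 7 steps.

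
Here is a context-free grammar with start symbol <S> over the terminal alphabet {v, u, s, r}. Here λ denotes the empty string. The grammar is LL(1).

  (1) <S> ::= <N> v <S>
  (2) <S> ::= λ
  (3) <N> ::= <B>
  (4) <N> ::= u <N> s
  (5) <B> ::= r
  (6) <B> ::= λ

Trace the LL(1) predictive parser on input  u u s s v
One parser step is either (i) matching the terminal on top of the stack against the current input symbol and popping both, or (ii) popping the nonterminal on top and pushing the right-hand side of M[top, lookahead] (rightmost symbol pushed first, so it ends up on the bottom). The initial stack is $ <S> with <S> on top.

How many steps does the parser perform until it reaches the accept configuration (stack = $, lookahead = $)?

      Stack              Input        Action
   1  $ <S>              u u s s v $  expand <S> ::= <N> v <S>
   2  $ <S> v <N>        u u s s v $  expand <N> ::= u <N> s
   3  $ <S> v s <N> u    u u s s v $  match u
   4  $ <S> v s <N>      u s s v $    expand <N> ::= u <N> s
   5  $ <S> v s s <N> u  u s s v $    match u
   6  $ <S> v s s <N>    s s v $      expand <N> ::= <B>
   7  $ <S> v s s <B>    s s v $      expand <B> ::= λ
   8  $ <S> v s s        s s v $      match s
   9  $ <S> v s          s v $        match s
  10  $ <S> v            v $          match v
  11  $ <S>              $            expand <S> ::= λ
Accept reached after 11 steps.

11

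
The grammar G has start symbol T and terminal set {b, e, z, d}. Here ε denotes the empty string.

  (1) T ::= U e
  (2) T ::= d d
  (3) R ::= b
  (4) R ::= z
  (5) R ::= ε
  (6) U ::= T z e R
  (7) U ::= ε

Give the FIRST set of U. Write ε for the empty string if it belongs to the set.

FIRST(R) = {ε, b, z}
FIRST(T) = {d, e}  (via U e)
FIRST(U) = {ε, d, e}  (via T z e R)

{ε, d, e}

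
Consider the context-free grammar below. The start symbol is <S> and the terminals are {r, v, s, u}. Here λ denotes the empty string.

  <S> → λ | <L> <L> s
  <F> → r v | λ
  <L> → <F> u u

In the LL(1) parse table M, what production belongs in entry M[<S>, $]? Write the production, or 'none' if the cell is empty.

<S> → λ

FIRST(<F>) = {λ, r}
FIRST(<L>) = {r, u}  (via <F> u u)
FIRST(<S>) = {λ, r, u}  (via <L> <L> s)
FOLLOW(<S>) includes $ since <S> is the start symbol.
FOLLOW(<S>): <S> appears on no right-hand side. Thus FOLLOW(<S>) = {$}.
For <S> → λ: FIRST(λ) = {λ}, so it goes in M[<S>, t] for t ∈ {}; since λ ∈ FIRST, also for every t ∈ FOLLOW(<S>) = {$}.
For <S> → <L> <L> s: FIRST(<L> <L> s) = {r, u}, so it goes in M[<S>, t] for t ∈ {r, u}.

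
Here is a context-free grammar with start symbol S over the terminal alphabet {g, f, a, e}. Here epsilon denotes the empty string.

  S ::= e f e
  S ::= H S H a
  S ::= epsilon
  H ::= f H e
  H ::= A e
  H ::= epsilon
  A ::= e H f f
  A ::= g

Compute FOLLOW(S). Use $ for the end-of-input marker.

{$, a, e, f, g}

FIRST(A): from A::=e H f f we get {e}; from A::=g we get {g}. So FIRST(A) = {e, g}.
FIRST(H): from H::=f H e we get {f}; from H::=A e we get {e, g}; from H::=epsilon we get {epsilon}. So FIRST(H) = {epsilon, e, f, g}.
FIRST(S): from S::=e f e we get {e}; from S::=H S H a we get {a, e, f, g}; from S::=epsilon we get {epsilon}. So FIRST(S) = {epsilon, a, e, f, g}.
FOLLOW(S) includes $ since S is the start symbol.
FOLLOW(S): in S::=H S H a, S is followed by H a with FIRST {a, e, f, g}. Thus FOLLOW(S) = {$, a, e, f, g}.
FOLLOW(H): in S::=H S H a (occurrence 1), H is followed by S H a with FIRST {a, e, f, g}; in S::=H S H a (occurrence 2), H is followed by a with FIRST {a}; in H::=f H e, H is followed by e with FIRST {e}; in A::=e H f f, H is followed by f f with FIRST {f}. Thus FOLLOW(H) = {a, e, f, g}.
FOLLOW(A): in H::=A e, A is followed by e with FIRST {e}. Thus FOLLOW(A) = {e}.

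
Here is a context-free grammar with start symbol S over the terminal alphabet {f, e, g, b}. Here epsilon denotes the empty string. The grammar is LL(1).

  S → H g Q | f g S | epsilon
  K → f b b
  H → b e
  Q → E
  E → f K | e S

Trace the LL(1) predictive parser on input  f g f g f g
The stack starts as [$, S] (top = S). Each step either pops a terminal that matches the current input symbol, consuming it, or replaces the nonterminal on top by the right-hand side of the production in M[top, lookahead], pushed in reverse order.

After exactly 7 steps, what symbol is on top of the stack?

     Stack    Input          Action
  1  $ S      f g f g f g $  expand S → f g S
  2  $ S g f  f g f g f g $  match f
  3  $ S g    g f g f g $    match g
  4  $ S      f g f g $      expand S → f g S
  5  $ S g f  f g f g $      match f
  6  $ S g    g f g $        match g
  7  $ S      f g $          expand S → f g S
Stack after step 7: $ S g f (top = f).

f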